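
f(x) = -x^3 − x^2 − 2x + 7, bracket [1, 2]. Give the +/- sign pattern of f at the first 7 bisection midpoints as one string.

-+-++-+

midpoint 1.5: f = -1.625 < 0 → [1, 1.5]
midpoint 1.25: f = 0.984375 > 0 → [1.25, 1.5]
midpoint 1.375: f = -0.240234 < 0 → [1.25, 1.375]
midpoint 1.3125: f = 0.3914 > 0 → [1.3125, 1.375]
midpoint 1.34375: f = 0.0805 > 0 → [1.34375, 1.375]
midpoint 1.359375: f = -0.0786 < 0 → [1.34375, 1.359375]
midpoint 1.3515625: f = 0.0012 > 0 → [1.3515625, 1.359375]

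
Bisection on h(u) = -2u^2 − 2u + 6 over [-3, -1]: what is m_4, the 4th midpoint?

u = -2 gives h = 2, positive; keep [-3, -2]
u = -2.5 gives h = -1.5, negative; keep [-2.5, -2]
u = -2.25 gives h = 0.375, positive; keep [-2.5, -2.25]
u = -2.375 gives h = -0.5312, negative; keep [-2.375, -2.25]

-2.375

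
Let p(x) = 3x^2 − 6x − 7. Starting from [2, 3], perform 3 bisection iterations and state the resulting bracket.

[2.75, 2.875]

p(2.5) = -3.25 < 0, so the root lies in [2.5, 3]
p(2.75) = -0.8125 < 0, so the root lies in [2.75, 3]
p(2.875) = 0.546875 > 0, so the root lies in [2.75, 2.875]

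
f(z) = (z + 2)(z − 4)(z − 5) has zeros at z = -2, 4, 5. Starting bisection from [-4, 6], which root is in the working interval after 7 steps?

-2

midpoint 1: f = 36 > 0 → [-4, 1]
midpoint -1.5: f = 17.875 > 0 → [-4, -1.5]
midpoint -2.75: f = -39.234375 < 0 → [-2.75, -1.5]
midpoint -2.125: f = -5.4551 < 0 → [-2.125, -1.5]
midpoint -1.8125: f = 7.4246 > 0 → [-2.125, -1.8125]
midpoint -1.96875: f = 1.2998 > 0 → [-2.125, -1.96875]
midpoint -2.046875: f = -1.9974 < 0 → [-2.046875, -1.96875]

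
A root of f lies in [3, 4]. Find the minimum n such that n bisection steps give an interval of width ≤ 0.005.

Width after n steps is 1/2^n. Need 2^n ≥ 1/0.005 = 200.
2^7 = 128 < 200 ≤ 2^8 = 256, so n = 8.

8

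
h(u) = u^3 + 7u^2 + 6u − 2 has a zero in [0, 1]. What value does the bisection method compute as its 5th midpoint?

0.28125

h(0.5) = 2.875 > 0, so the root lies in [0, 0.5]
h(0.25) = -0.046875 < 0, so the root lies in [0.25, 0.5]
h(0.375) = 1.287109 > 0, so the root lies in [0.25, 0.375]
h(0.3125) = 0.5891 > 0, so the root lies in [0.25, 0.3125]
h(0.28125) = 0.2635 > 0, so the root lies in [0.25, 0.28125]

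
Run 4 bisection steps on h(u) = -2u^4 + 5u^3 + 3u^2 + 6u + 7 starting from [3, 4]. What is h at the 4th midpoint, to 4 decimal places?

0.7292

m = 3.5, h(m) = -21 (−); new bracket [3, 3.5]
m = 3.25, h(m) = 6.695312 (+); new bracket [3.25, 3.5]
m = 3.375, h(m) = -5.854004 (−); new bracket [3.25, 3.375]
m = 3.3125, h(m) = 0.7292 (+); new bracket [3.3125, 3.375]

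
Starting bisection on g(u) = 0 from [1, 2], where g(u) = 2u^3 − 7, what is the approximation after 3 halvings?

1.625

midpoint 1.5: g = -0.25 < 0 → [1.5, 2]
midpoint 1.75: g = 3.71875 > 0 → [1.5, 1.75]
midpoint 1.625: g = 1.582031 > 0 → [1.5, 1.625]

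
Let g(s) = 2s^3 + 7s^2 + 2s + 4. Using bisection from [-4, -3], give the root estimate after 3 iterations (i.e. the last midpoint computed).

m = -3.5, g(m) = -3 (−); new bracket [-3.5, -3]
m = -3.25, g(m) = 2.78125 (+); new bracket [-3.5, -3.25]
m = -3.375, g(m) = 0.097656 (+); new bracket [-3.5, -3.375]

-3.375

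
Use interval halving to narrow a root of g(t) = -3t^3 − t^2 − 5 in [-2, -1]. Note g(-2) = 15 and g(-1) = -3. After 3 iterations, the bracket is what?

midpoint -1.5: g = 2.875 > 0 → [-1.5, -1]
midpoint -1.25: g = -0.703125 < 0 → [-1.5, -1.25]
midpoint -1.375: g = 0.908203 > 0 → [-1.375, -1.25]

[-1.375, -1.25]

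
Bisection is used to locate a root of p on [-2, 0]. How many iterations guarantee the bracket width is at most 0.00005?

Width after n steps is 2/2^n. Need 2^n ≥ 2/0.00005 = 40000.
2^15 = 32768 < 40000 ≤ 2^16 = 65536, so n = 16.

16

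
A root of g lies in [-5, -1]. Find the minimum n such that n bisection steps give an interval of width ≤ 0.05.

Width after n steps is 4/2^n. Need 2^n ≥ 4/0.05 = 80.
2^6 = 64 < 80 ≤ 2^7 = 128, so n = 7.

7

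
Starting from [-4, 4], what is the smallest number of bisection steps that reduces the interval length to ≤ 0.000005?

21

Width after n steps is 8/2^n. Need 2^n ≥ 8/0.000005 = 1600000.
2^20 = 1048576 < 1600000 ≤ 2^21 = 2097152, so n = 21.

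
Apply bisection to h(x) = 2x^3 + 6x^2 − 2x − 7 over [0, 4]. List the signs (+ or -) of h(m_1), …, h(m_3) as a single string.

+-+

midpoint 2: h = 29 > 0 → [0, 2]
midpoint 1: h = -1 < 0 → [1, 2]
midpoint 1.5: h = 10.25 > 0 → [1, 1.5]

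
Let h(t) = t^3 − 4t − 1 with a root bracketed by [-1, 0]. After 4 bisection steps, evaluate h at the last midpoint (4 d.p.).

midpoint -0.5: h = 0.875 > 0 → [-0.5, 0]
midpoint -0.25: h = -0.015625 < 0 → [-0.5, -0.25]
midpoint -0.375: h = 0.447266 > 0 → [-0.375, -0.25]
midpoint -0.3125: h = 0.2195 > 0 → [-0.3125, -0.25]

0.2195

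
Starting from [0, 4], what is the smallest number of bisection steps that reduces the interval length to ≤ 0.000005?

Width after n steps is 4/2^n. Need 2^n ≥ 4/0.000005 = 800000.
2^19 = 524288 < 800000 ≤ 2^20 = 1048576, so n = 20.

20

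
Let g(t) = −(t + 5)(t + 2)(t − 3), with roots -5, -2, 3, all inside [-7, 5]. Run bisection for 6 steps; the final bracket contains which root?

m = -1, g(m) = 16 (+); new bracket [-1, 5]
m = 2, g(m) = 28 (+); new bracket [2, 5]
m = 3.5, g(m) = -23.375 (−); new bracket [2, 3.5]
m = 2.75, g(m) = 9.2031 (+); new bracket [2.75, 3.5]
m = 3.125, g(m) = -5.2051 (−); new bracket [2.75, 3.125]
m = 2.9375, g(m) = 2.4495 (+); new bracket [2.9375, 3.125]

3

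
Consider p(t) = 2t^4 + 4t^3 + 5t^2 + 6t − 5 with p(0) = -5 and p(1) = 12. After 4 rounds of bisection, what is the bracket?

t = 0.5 gives p = -0.125, negative; keep [0.5, 1]
t = 0.75 gives p = 4.632812, positive; keep [0.5, 0.75]
t = 0.625 gives p = 1.984863, positive; keep [0.5, 0.625]
t = 0.5625 gives p = 0.8692, positive; keep [0.5, 0.5625]

[0.5, 0.5625]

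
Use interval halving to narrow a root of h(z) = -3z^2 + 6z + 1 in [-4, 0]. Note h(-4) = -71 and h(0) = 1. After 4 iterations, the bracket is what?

m = -2, h(m) = -23 (−); new bracket [-2, 0]
m = -1, h(m) = -8 (−); new bracket [-1, 0]
m = -0.5, h(m) = -2.75 (−); new bracket [-0.5, 0]
m = -0.25, h(m) = -0.6875 (−); new bracket [-0.25, 0]

[-0.25, 0]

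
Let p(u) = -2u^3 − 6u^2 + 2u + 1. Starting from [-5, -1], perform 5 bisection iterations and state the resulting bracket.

[-3.375, -3.25]

m = -3, p(m) = -5 (−); new bracket [-5, -3]
m = -4, p(m) = 25 (+); new bracket [-4, -3]
m = -3.5, p(m) = 6.25 (+); new bracket [-3.5, -3]
m = -3.25, p(m) = -0.2188 (−); new bracket [-3.5, -3.25]
m = -3.375, p(m) = 2.793 (+); new bracket [-3.375, -3.25]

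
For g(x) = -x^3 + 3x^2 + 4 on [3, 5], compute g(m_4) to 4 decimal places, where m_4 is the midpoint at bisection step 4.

-0.2715

x = 4 gives g = -12, negative; keep [3, 4]
x = 3.5 gives g = -2.125, negative; keep [3, 3.5]
x = 3.25 gives g = 1.359375, positive; keep [3.25, 3.5]
x = 3.375 gives g = -0.2715, negative; keep [3.25, 3.375]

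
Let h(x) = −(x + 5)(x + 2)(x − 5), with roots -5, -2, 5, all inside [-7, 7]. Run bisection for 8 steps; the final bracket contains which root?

m = 0, h(m) = 50 (+); new bracket [0, 7]
m = 3.5, h(m) = 70.125 (+); new bracket [3.5, 7]
m = 5.25, h(m) = -18.578125 (−); new bracket [3.5, 5.25]
m = 4.375, h(m) = 37.3535 (+); new bracket [4.375, 5.25]
m = 4.8125, h(m) = 12.5339 (+); new bracket [4.8125, 5.25]
m = 5.03125, h(m) = -2.2041 (−); new bracket [4.8125, 5.03125]
m = 4.921875, h(m) = 5.3655 (+); new bracket [4.921875, 5.03125]
m = 4.9765625, h(m) = 1.6313 (+); new bracket [4.9765625, 5.03125]

5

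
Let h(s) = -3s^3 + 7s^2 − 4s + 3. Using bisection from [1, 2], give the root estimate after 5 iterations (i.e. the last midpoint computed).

midpoint 1.5: h = 2.625 > 0 → [1.5, 2]
midpoint 1.75: h = 1.359375 > 0 → [1.75, 2]
midpoint 1.875: h = 0.333984 > 0 → [1.875, 2]
midpoint 1.9375: h = -0.2922 < 0 → [1.875, 1.9375]
midpoint 1.90625: h = 0.0308 > 0 → [1.90625, 1.9375]

1.90625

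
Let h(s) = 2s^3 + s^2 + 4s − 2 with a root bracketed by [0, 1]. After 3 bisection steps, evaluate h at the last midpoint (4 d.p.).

midpoint 0.5: h = 0.5 > 0 → [0, 0.5]
midpoint 0.25: h = -0.90625 < 0 → [0.25, 0.5]
midpoint 0.375: h = -0.253906 < 0 → [0.375, 0.5]

-0.2539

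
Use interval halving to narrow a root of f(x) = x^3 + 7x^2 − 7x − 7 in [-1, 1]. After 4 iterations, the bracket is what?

[-0.75, -0.625]

x = 0 gives f = -7, negative; keep [-1, 0]
x = -0.5 gives f = -1.875, negative; keep [-1, -0.5]
x = -0.75 gives f = 1.765625, positive; keep [-0.75, -0.5]
x = -0.625 gives f = -0.1348, negative; keep [-0.75, -0.625]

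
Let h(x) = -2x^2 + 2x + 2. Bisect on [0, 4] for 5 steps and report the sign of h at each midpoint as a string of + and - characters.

h(2) = -2 < 0, so the root lies in [0, 2]
h(1) = 2 > 0, so the root lies in [1, 2]
h(1.5) = 0.5 > 0, so the root lies in [1.5, 2]
h(1.75) = -0.625 < 0, so the root lies in [1.5, 1.75]
h(1.625) = -0.0312 < 0, so the root lies in [1.5, 1.625]

-++--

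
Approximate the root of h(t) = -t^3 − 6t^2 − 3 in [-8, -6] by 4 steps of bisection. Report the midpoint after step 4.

m = -7, h(m) = 46 (+); new bracket [-7, -6]
m = -6.5, h(m) = 18.125 (+); new bracket [-6.5, -6]
m = -6.25, h(m) = 6.765625 (+); new bracket [-6.25, -6]
m = -6.125, h(m) = 1.6895 (+); new bracket [-6.125, -6]

-6.125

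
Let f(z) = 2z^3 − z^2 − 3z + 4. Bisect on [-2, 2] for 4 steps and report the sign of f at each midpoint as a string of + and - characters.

++-+

f(0) = 4 > 0, so the root lies in [-2, 0]
f(-1) = 4 > 0, so the root lies in [-2, -1]
f(-1.5) = -0.5 < 0, so the root lies in [-1.5, -1]
f(-1.25) = 2.2812 > 0, so the root lies in [-1.5, -1.25]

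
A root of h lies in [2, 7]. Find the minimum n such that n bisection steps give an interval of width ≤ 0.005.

Width after n steps is 5/2^n. Need 2^n ≥ 5/0.005 = 1000.
2^9 = 512 < 1000 ≤ 2^10 = 1024, so n = 10.

10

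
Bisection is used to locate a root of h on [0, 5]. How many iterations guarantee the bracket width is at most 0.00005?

Width after n steps is 5/2^n. Need 2^n ≥ 5/0.00005 = 100000.
2^16 = 65536 < 100000 ≤ 2^17 = 131072, so n = 17.

17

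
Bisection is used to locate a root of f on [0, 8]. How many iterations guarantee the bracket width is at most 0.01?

Width after n steps is 8/2^n. Need 2^n ≥ 8/0.01 = 800.
2^9 = 512 < 800 ≤ 2^10 = 1024, so n = 10.

10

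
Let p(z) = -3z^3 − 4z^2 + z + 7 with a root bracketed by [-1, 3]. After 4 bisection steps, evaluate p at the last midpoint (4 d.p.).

p(1) = 1 > 0, so the root lies in [1, 3]
p(2) = -31 < 0, so the root lies in [1, 2]
p(1.5) = -10.625 < 0, so the root lies in [1, 1.5]
p(1.25) = -3.8594 < 0, so the root lies in [1, 1.25]

-3.8594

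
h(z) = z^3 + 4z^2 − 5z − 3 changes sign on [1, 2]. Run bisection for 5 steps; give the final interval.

midpoint 1.5: h = 1.875 > 0 → [1, 1.5]
midpoint 1.25: h = -1.046875 < 0 → [1.25, 1.5]
midpoint 1.375: h = 0.287109 > 0 → [1.25, 1.375]
midpoint 1.3125: h = -0.4109 < 0 → [1.3125, 1.375]
midpoint 1.34375: h = -0.0697 < 0 → [1.34375, 1.375]

[1.34375, 1.375]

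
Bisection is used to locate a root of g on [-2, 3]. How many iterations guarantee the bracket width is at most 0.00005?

17

Width after n steps is 5/2^n. Need 2^n ≥ 5/0.00005 = 100000.
2^16 = 65536 < 100000 ≤ 2^17 = 131072, so n = 17.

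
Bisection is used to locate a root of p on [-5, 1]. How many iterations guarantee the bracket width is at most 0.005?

11

Width after n steps is 6/2^n. Need 2^n ≥ 6/0.005 = 1200.
2^10 = 1024 < 1200 ≤ 2^11 = 2048, so n = 11.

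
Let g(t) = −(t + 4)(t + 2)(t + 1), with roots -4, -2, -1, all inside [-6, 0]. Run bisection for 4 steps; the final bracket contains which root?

m = -3, g(m) = -2 (−); new bracket [-6, -3]
m = -4.5, g(m) = 4.375 (+); new bracket [-4.5, -3]
m = -3.75, g(m) = -1.203125 (−); new bracket [-4.5, -3.75]
m = -4.125, g(m) = 0.8301 (+); new bracket [-4.125, -3.75]

-4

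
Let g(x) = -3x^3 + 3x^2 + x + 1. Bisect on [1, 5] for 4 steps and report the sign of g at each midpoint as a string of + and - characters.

---+

m = 3, g(m) = -50 (−); new bracket [1, 3]
m = 2, g(m) = -9 (−); new bracket [1, 2]
m = 1.5, g(m) = -0.875 (−); new bracket [1, 1.5]
m = 1.25, g(m) = 1.0781 (+); new bracket [1.25, 1.5]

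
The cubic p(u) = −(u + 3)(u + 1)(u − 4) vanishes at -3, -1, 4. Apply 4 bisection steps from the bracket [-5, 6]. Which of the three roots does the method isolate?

4

u = 0.5 gives p = 18.375, positive; keep [0.5, 6]
u = 3.25 gives p = 19.921875, positive; keep [3.25, 6]
u = 4.625 gives p = -26.806641, negative; keep [3.25, 4.625]
u = 3.9375 gives p = 2.1409, positive; keep [3.9375, 4.625]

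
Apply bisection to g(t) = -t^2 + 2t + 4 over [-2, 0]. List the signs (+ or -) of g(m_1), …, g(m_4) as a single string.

+--+

t = -1 gives g = 1, positive; keep [-2, -1]
t = -1.5 gives g = -1.25, negative; keep [-1.5, -1]
t = -1.25 gives g = -0.0625, negative; keep [-1.25, -1]
t = -1.125 gives g = 0.4844, positive; keep [-1.25, -1.125]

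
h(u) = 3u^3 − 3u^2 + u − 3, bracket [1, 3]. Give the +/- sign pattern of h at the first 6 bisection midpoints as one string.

++-+-+

midpoint 2: h = 11 > 0 → [1, 2]
midpoint 1.5: h = 1.875 > 0 → [1, 1.5]
midpoint 1.25: h = -0.578125 < 0 → [1.25, 1.5]
midpoint 1.375: h = 0.502 > 0 → [1.25, 1.375]
midpoint 1.3125: h = -0.0725 < 0 → [1.3125, 1.375]
midpoint 1.34375: h = 0.2058 > 0 → [1.3125, 1.34375]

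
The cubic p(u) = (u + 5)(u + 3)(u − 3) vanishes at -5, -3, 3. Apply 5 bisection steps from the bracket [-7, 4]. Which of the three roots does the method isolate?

3

midpoint -1.5: p = -23.625 < 0 → [-1.5, 4]
midpoint 1.25: p = -46.484375 < 0 → [1.25, 4]
midpoint 2.625: p = -16.083984 < 0 → [2.625, 4]
midpoint 3.3125: p = 16.3977 > 0 → [2.625, 3.3125]
midpoint 2.96875: p = -1.4864 < 0 → [2.96875, 3.3125]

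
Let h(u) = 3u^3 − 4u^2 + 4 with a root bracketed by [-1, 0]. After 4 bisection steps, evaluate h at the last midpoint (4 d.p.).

-0.2498

u = -0.5 gives h = 2.625, positive; keep [-1, -0.5]
u = -0.75 gives h = 0.484375, positive; keep [-1, -0.75]
u = -0.875 gives h = -1.072266, negative; keep [-0.875, -0.75]
u = -0.8125 gives h = -0.2498, negative; keep [-0.8125, -0.75]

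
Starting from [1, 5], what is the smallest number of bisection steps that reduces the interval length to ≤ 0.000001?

22

Width after n steps is 4/2^n. Need 2^n ≥ 4/0.000001 = 4000000.
2^21 = 2097152 < 4000000 ≤ 2^22 = 4194304, so n = 22.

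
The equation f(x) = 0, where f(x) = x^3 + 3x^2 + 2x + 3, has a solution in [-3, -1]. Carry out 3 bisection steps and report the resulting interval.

[-2.75, -2.5]

x = -2 gives f = 3, positive; keep [-3, -2]
x = -2.5 gives f = 1.125, positive; keep [-3, -2.5]
x = -2.75 gives f = -0.609375, negative; keep [-2.75, -2.5]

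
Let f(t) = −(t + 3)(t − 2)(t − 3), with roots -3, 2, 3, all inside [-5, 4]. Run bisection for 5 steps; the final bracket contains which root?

-3

t = -0.5 gives f = -21.875, negative; keep [-5, -0.5]
t = -2.75 gives f = -6.828125, negative; keep [-5, -2.75]
t = -3.875 gives f = 35.341797, positive; keep [-3.875, -2.75]
t = -3.3125 gives f = 10.4797, positive; keep [-3.3125, -2.75]
t = -3.03125 gives f = 0.9483, positive; keep [-3.03125, -2.75]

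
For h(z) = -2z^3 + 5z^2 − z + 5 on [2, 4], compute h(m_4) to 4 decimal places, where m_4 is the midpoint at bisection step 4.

0.6523

m = 3, h(m) = -7 (−); new bracket [2, 3]
m = 2.5, h(m) = 2.5 (+); new bracket [2.5, 3]
m = 2.75, h(m) = -1.53125 (−); new bracket [2.5, 2.75]
m = 2.625, h(m) = 0.6523 (+); new bracket [2.625, 2.75]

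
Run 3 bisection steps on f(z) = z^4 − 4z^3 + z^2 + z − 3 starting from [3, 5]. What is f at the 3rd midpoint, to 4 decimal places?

1.6289

m = 4, f(m) = 17 (+); new bracket [3, 4]
m = 3.5, f(m) = -8.6875 (−); new bracket [3.5, 4]
m = 3.75, f(m) = 1.628906 (+); new bracket [3.5, 3.75]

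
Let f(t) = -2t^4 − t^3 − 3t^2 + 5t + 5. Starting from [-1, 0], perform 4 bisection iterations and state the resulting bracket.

f(-0.5) = 1.75 > 0, so the root lies in [-1, -0.5]
f(-0.75) = -0.648438 < 0, so the root lies in [-0.75, -0.5]
f(-0.625) = 0.64209 > 0, so the root lies in [-0.75, -0.625]
f(-0.6875) = 0.0227 > 0, so the root lies in [-0.75, -0.6875]

[-0.75, -0.6875]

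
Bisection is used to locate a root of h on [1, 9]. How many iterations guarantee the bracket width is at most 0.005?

11

Width after n steps is 8/2^n. Need 2^n ≥ 8/0.005 = 1600.
2^10 = 1024 < 1600 ≤ 2^11 = 2048, so n = 11.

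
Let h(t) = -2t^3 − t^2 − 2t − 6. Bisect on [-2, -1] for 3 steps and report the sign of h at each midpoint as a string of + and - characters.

+-+

h(-1.5) = 1.5 > 0, so the root lies in [-1.5, -1]
h(-1.25) = -1.15625 < 0, so the root lies in [-1.5, -1.25]
h(-1.375) = 0.058594 > 0, so the root lies in [-1.375, -1.25]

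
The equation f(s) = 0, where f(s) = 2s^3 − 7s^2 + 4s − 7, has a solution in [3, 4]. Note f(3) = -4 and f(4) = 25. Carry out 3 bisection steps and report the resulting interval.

[3.125, 3.25]

f(3.5) = 7 > 0, so the root lies in [3, 3.5]
f(3.25) = 0.71875 > 0, so the root lies in [3, 3.25]
f(3.125) = -1.824219 < 0, so the root lies in [3.125, 3.25]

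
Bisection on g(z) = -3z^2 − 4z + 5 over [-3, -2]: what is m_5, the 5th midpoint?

midpoint -2.5: g = -3.75 < 0 → [-2.5, -2]
midpoint -2.25: g = -1.1875 < 0 → [-2.25, -2]
midpoint -2.125: g = -0.046875 < 0 → [-2.125, -2]
midpoint -2.0625: g = 0.4883 > 0 → [-2.125, -2.0625]
midpoint -2.09375: g = 0.2236 > 0 → [-2.125, -2.09375]

-2.09375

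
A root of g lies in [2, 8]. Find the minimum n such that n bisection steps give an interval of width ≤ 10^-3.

13

Width after n steps is 6/2^n. Need 2^n ≥ 6/10^-3 = 6000.
2^12 = 4096 < 6000 ≤ 2^13 = 8192, so n = 13.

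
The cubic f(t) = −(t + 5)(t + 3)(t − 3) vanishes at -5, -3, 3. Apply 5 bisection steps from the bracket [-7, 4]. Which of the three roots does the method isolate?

f(-1.5) = 23.625 > 0, so the root lies in [-1.5, 4]
f(1.25) = 46.484375 > 0, so the root lies in [1.25, 4]
f(2.625) = 16.083984 > 0, so the root lies in [2.625, 4]
f(3.3125) = -16.3977 < 0, so the root lies in [2.625, 3.3125]
f(2.96875) = 1.4864 > 0, so the root lies in [2.96875, 3.3125]

3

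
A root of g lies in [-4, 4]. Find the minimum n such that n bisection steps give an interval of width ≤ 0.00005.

18

Width after n steps is 8/2^n. Need 2^n ≥ 8/0.00005 = 160000.
2^17 = 131072 < 160000 ≤ 2^18 = 262144, so n = 18.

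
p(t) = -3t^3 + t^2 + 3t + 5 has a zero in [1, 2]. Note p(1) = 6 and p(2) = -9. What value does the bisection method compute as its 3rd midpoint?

1.625

midpoint 1.5: p = 1.625 > 0 → [1.5, 2]
midpoint 1.75: p = -2.765625 < 0 → [1.5, 1.75]
midpoint 1.625: p = -0.357422 < 0 → [1.5, 1.625]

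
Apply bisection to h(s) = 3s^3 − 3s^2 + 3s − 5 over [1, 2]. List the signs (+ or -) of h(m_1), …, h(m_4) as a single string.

+-++

s = 1.5 gives h = 2.875, positive; keep [1, 1.5]
s = 1.25 gives h = -0.078125, negative; keep [1.25, 1.5]
s = 1.375 gives h = 1.251953, positive; keep [1.25, 1.375]
s = 1.3125 gives h = 0.5525, positive; keep [1.25, 1.3125]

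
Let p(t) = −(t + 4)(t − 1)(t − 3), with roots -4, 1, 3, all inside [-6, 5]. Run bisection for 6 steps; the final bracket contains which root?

-4

p(-0.5) = -18.375 < 0, so the root lies in [-6, -0.5]
p(-3.25) = -19.921875 < 0, so the root lies in [-6, -3.25]
p(-4.625) = 26.806641 > 0, so the root lies in [-4.625, -3.25]
p(-3.9375) = -2.1409 < 0, so the root lies in [-4.625, -3.9375]
p(-4.28125) = 10.8152 > 0, so the root lies in [-4.28125, -3.9375]
p(-4.109375) = 3.973 > 0, so the root lies in [-4.109375, -3.9375]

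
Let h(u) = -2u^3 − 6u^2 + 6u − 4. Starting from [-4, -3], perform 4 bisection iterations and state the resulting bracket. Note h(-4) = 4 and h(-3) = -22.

m = -3.5, h(m) = -12.75 (−); new bracket [-4, -3.5]
m = -3.75, h(m) = -5.40625 (−); new bracket [-4, -3.75]
m = -3.875, h(m) = -0.972656 (−); new bracket [-4, -3.875]
m = -3.9375, h(m) = 1.4448 (+); new bracket [-3.9375, -3.875]

[-3.9375, -3.875]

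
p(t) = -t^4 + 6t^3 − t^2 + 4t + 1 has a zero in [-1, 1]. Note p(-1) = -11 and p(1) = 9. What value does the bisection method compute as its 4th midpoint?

midpoint 0: p = 1 > 0 → [-1, 0]
midpoint -0.5: p = -2.0625 < 0 → [-0.5, 0]
midpoint -0.25: p = -0.160156 < 0 → [-0.25, 0]
midpoint -0.125: p = 0.4724 > 0 → [-0.25, -0.125]

-0.125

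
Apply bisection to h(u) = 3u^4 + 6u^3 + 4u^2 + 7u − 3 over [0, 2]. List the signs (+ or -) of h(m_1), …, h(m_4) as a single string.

h(1) = 17 > 0, so the root lies in [0, 1]
h(0.5) = 2.4375 > 0, so the root lies in [0, 0.5]
h(0.25) = -0.894531 < 0, so the root lies in [0.25, 0.5]
h(0.375) = 0.5632 > 0, so the root lies in [0.25, 0.375]

++-+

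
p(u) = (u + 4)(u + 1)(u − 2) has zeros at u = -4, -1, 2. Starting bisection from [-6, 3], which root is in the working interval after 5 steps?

m = -1.5, p(m) = 4.375 (+); new bracket [-6, -1.5]
m = -3.75, p(m) = 3.953125 (+); new bracket [-6, -3.75]
m = -4.875, p(m) = -23.310547 (−); new bracket [-4.875, -3.75]
m = -4.3125, p(m) = -6.5344 (−); new bracket [-4.3125, -3.75]
m = -4.03125, p(m) = -0.5713 (−); new bracket [-4.03125, -3.75]

-4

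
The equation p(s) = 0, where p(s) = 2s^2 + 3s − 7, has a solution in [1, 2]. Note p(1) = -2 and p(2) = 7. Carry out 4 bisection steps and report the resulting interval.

m = 1.5, p(m) = 2 (+); new bracket [1, 1.5]
m = 1.25, p(m) = -0.125 (−); new bracket [1.25, 1.5]
m = 1.375, p(m) = 0.90625 (+); new bracket [1.25, 1.375]
m = 1.3125, p(m) = 0.3828 (+); new bracket [1.25, 1.3125]

[1.25, 1.3125]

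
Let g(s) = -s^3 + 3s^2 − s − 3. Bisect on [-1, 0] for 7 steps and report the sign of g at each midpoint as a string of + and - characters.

g(-0.5) = -1.625 < 0, so the root lies in [-1, -0.5]
g(-0.75) = -0.140625 < 0, so the root lies in [-1, -0.75]
g(-0.875) = 0.841797 > 0, so the root lies in [-0.875, -0.75]
g(-0.8125) = 0.3293 > 0, so the root lies in [-0.8125, -0.75]
g(-0.78125) = 0.0891 > 0, so the root lies in [-0.78125, -0.75]
g(-0.765625) = -0.027 < 0, so the root lies in [-0.78125, -0.765625]
g(-0.7734375) = 0.0307 > 0, so the root lies in [-0.7734375, -0.765625]

--+++-+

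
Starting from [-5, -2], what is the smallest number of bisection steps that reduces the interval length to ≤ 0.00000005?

Width after n steps is 3/2^n. Need 2^n ≥ 3/0.00000005 = 60000000.
2^25 = 33554432 < 60000000 ≤ 2^26 = 67108864, so n = 26.

26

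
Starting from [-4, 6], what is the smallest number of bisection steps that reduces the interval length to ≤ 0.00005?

Width after n steps is 10/2^n. Need 2^n ≥ 10/0.00005 = 200000.
2^17 = 131072 < 200000 ≤ 2^18 = 262144, so n = 18.

18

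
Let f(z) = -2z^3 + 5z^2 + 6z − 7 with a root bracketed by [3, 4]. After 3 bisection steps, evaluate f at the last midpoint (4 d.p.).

-0.4570

midpoint 3.5: f = -10.5 < 0 → [3, 3.5]
midpoint 3.25: f = -3.34375 < 0 → [3, 3.25]
midpoint 3.125: f = -0.457031 < 0 → [3, 3.125]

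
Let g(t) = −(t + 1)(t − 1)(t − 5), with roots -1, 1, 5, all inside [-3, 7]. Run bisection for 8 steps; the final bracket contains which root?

5

t = 2 gives g = 9, positive; keep [2, 7]
t = 4.5 gives g = 9.625, positive; keep [4.5, 7]
t = 5.75 gives g = -24.046875, negative; keep [4.5, 5.75]
t = 5.125 gives g = -3.1582, negative; keep [4.5, 5.125]
t = 4.8125 gives g = 4.155, positive; keep [4.8125, 5.125]
t = 4.96875 gives g = 0.7403, positive; keep [4.96875, 5.125]
t = 5.046875 gives g = -1.1471, negative; keep [4.96875, 5.046875]
t = 5.0078125 gives g = -0.1881, negative; keep [4.96875, 5.0078125]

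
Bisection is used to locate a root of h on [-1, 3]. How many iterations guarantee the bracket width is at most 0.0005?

Width after n steps is 4/2^n. Need 2^n ≥ 4/0.0005 = 8000.
2^12 = 4096 < 8000 ≤ 2^13 = 8192, so n = 13.

13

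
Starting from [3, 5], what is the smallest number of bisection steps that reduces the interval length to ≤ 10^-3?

Width after n steps is 2/2^n. Need 2^n ≥ 2/10^-3 = 2000.
2^10 = 1024 < 2000 ≤ 2^11 = 2048, so n = 11.

11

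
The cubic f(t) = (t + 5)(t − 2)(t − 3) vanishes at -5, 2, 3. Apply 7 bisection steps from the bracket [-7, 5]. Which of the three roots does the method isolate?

-5

t = -1 gives f = 48, positive; keep [-7, -1]
t = -4 gives f = 42, positive; keep [-7, -4]
t = -5.5 gives f = -31.875, negative; keep [-5.5, -4]
t = -4.75 gives f = 13.0781, positive; keep [-5.5, -4.75]
t = -5.125 gives f = -7.2363, negative; keep [-5.125, -4.75]
t = -4.9375 gives f = 3.4417, positive; keep [-5.125, -4.9375]
t = -5.03125 gives f = -1.7647, negative; keep [-5.03125, -4.9375]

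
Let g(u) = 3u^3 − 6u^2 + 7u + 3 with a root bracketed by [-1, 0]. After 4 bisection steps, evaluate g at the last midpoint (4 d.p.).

u = -0.5 gives g = -2.375, negative; keep [-0.5, 0]
u = -0.25 gives g = 0.828125, positive; keep [-0.5, -0.25]
u = -0.375 gives g = -0.626953, negative; keep [-0.375, -0.25]
u = -0.3125 gives g = 0.135, positive; keep [-0.375, -0.3125]

0.1350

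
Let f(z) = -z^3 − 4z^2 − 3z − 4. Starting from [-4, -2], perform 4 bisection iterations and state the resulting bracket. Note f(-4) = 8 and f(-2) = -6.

[-3.5, -3.375]

z = -3 gives f = -4, negative; keep [-4, -3]
z = -3.5 gives f = 0.375, positive; keep [-3.5, -3]
z = -3.25 gives f = -2.171875, negative; keep [-3.5, -3.25]
z = -3.375 gives f = -0.9941, negative; keep [-3.5, -3.375]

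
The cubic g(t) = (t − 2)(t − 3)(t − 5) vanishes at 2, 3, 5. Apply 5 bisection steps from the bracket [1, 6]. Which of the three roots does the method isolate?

m = 3.5, g(m) = -1.125 (−); new bracket [3.5, 6]
m = 4.75, g(m) = -1.203125 (−); new bracket [4.75, 6]
m = 5.375, g(m) = 3.005859 (+); new bracket [4.75, 5.375]
m = 5.0625, g(m) = 0.3948 (+); new bracket [4.75, 5.0625]
m = 4.90625, g(m) = -0.5194 (−); new bracket [4.90625, 5.0625]

5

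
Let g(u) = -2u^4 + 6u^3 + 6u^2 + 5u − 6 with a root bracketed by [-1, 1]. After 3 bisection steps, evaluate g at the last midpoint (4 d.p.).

3.0234

u = 0 gives g = -6, negative; keep [0, 1]
u = 0.5 gives g = -1.375, negative; keep [0.5, 1]
u = 0.75 gives g = 3.023438, positive; keep [0.5, 0.75]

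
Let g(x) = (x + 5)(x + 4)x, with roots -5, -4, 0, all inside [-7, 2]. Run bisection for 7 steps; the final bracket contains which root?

midpoint -2.5: g = -9.375 < 0 → [-2.5, 2]
midpoint -0.25: g = -4.453125 < 0 → [-0.25, 2]
midpoint 0.875: g = 25.060547 > 0 → [-0.25, 0.875]
midpoint 0.3125: g = 7.1594 > 0 → [-0.25, 0.3125]
midpoint 0.03125: g = 0.6338 > 0 → [-0.25, 0.03125]
midpoint -0.109375: g = -2.0811 < 0 → [-0.109375, 0.03125]
midpoint -0.0390625: g = -0.7676 < 0 → [-0.0390625, 0.03125]

0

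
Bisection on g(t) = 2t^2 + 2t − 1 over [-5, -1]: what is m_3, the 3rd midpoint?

m = -3, g(m) = 11 (+); new bracket [-3, -1]
m = -2, g(m) = 3 (+); new bracket [-2, -1]
m = -1.5, g(m) = 0.5 (+); new bracket [-1.5, -1]

-1.5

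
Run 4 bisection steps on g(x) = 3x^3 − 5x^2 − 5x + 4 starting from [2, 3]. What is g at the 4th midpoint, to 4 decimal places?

midpoint 2.5: g = 7.125 > 0 → [2, 2.5]
midpoint 2.25: g = 1.609375 > 0 → [2, 2.25]
midpoint 2.125: g = -0.416016 < 0 → [2.125, 2.25]
midpoint 2.1875: g = 0.5393 > 0 → [2.125, 2.1875]

0.5393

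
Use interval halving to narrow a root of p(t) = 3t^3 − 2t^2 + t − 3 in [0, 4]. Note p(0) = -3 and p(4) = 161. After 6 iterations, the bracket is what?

t = 2 gives p = 15, positive; keep [0, 2]
t = 1 gives p = -1, negative; keep [1, 2]
t = 1.5 gives p = 4.125, positive; keep [1, 1.5]
t = 1.25 gives p = 0.9844, positive; keep [1, 1.25]
t = 1.125 gives p = -0.1348, negative; keep [1.125, 1.25]
t = 1.1875 gives p = 0.3909, positive; keep [1.125, 1.1875]

[1.125, 1.1875]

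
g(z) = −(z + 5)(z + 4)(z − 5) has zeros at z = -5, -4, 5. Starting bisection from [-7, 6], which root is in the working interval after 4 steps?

5

z = -0.5 gives g = 86.625, positive; keep [-0.5, 6]
z = 2.75 gives g = 117.703125, positive; keep [2.75, 6]
z = 4.375 gives g = 49.072266, positive; keep [4.375, 6]
z = 5.1875 gives g = -17.5496, negative; keep [4.375, 5.1875]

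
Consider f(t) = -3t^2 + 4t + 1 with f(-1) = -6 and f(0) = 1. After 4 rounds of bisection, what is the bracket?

[-0.25, -0.1875]

midpoint -0.5: f = -1.75 < 0 → [-0.5, 0]
midpoint -0.25: f = -0.1875 < 0 → [-0.25, 0]
midpoint -0.125: f = 0.453125 > 0 → [-0.25, -0.125]
midpoint -0.1875: f = 0.1445 > 0 → [-0.25, -0.1875]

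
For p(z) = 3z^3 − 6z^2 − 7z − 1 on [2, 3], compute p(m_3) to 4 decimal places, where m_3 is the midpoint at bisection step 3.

midpoint 2.5: p = -9.125 < 0 → [2.5, 3]
midpoint 2.75: p = -3.234375 < 0 → [2.75, 3]
midpoint 2.875: p = 0.572266 > 0 → [2.75, 2.875]

0.5723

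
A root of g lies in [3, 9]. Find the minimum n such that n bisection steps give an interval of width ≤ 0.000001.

Width after n steps is 6/2^n. Need 2^n ≥ 6/0.000001 = 6000000.
2^22 = 4194304 < 6000000 ≤ 2^23 = 8388608, so n = 23.

23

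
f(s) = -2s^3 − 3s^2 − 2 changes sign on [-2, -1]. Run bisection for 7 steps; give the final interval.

[-1.8125, -1.8046875]

m = -1.5, f(m) = -2 (−); new bracket [-2, -1.5]
m = -1.75, f(m) = -0.46875 (−); new bracket [-2, -1.75]
m = -1.875, f(m) = 0.636719 (+); new bracket [-1.875, -1.75]
m = -1.8125, f(m) = 0.0532 (+); new bracket [-1.8125, -1.75]
m = -1.78125, f(m) = -0.2153 (−); new bracket [-1.8125, -1.78125]
m = -1.796875, f(m) = -0.0829 (−); new bracket [-1.8125, -1.796875]
m = -1.8046875, f(m) = -0.0153 (−); new bracket [-1.8125, -1.8046875]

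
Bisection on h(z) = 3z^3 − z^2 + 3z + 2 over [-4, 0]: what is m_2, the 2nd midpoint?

-1

m = -2, h(m) = -32 (−); new bracket [-2, 0]
m = -1, h(m) = -5 (−); new bracket [-1, 0]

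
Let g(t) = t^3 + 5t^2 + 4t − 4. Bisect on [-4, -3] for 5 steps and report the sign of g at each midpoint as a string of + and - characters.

+---+

midpoint -3.5: g = 0.375 > 0 → [-4, -3.5]
midpoint -3.75: g = -1.421875 < 0 → [-3.75, -3.5]
midpoint -3.625: g = -0.431641 < 0 → [-3.625, -3.5]
midpoint -3.5625: g = -0.0061 < 0 → [-3.5625, -3.5]
midpoint -3.53125: g = 0.1899 > 0 → [-3.5625, -3.53125]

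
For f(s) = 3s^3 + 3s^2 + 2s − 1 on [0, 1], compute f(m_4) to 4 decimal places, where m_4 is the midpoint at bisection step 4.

s = 0.5 gives f = 1.125, positive; keep [0, 0.5]
s = 0.25 gives f = -0.265625, negative; keep [0.25, 0.5]
s = 0.375 gives f = 0.330078, positive; keep [0.25, 0.375]
s = 0.3125 gives f = 0.0095, positive; keep [0.25, 0.3125]

0.0095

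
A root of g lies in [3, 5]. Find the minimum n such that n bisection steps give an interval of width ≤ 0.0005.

12

Width after n steps is 2/2^n. Need 2^n ≥ 2/0.0005 = 4000.
2^11 = 2048 < 4000 ≤ 2^12 = 4096, so n = 12.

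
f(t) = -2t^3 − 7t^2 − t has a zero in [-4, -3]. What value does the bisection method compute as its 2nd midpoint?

t = -3.5 gives f = 3.5, positive; keep [-3.5, -3]
t = -3.25 gives f = -2.03125, negative; keep [-3.5, -3.25]

-3.25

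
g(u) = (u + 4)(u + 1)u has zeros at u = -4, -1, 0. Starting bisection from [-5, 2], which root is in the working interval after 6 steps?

midpoint -1.5: g = 1.875 > 0 → [-5, -1.5]
midpoint -3.25: g = 5.484375 > 0 → [-5, -3.25]
midpoint -4.125: g = -1.611328 < 0 → [-4.125, -3.25]
midpoint -3.6875: g = 3.0969 > 0 → [-4.125, -3.6875]
midpoint -3.90625: g = 1.0643 > 0 → [-4.125, -3.90625]
midpoint -4.015625: g = -0.1892 < 0 → [-4.015625, -3.90625]

-4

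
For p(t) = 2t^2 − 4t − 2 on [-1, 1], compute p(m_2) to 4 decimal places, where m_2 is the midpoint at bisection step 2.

m = 0, p(m) = -2 (−); new bracket [-1, 0]
m = -0.5, p(m) = 0.5 (+); new bracket [-0.5, 0]

0.5000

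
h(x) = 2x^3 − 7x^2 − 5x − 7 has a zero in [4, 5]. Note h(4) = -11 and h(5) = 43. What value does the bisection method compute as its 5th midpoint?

4.28125

h(4.5) = 11 > 0, so the root lies in [4, 4.5]
h(4.25) = -1.15625 < 0, so the root lies in [4.25, 4.5]
h(4.375) = 4.621094 > 0, so the root lies in [4.25, 4.375]
h(4.3125) = 1.6587 > 0, so the root lies in [4.25, 4.3125]
h(4.28125) = 0.233 > 0, so the root lies in [4.25, 4.28125]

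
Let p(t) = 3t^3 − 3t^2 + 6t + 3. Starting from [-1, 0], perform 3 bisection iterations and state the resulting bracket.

[-0.5, -0.375]

m = -0.5, p(m) = -1.125 (−); new bracket [-0.5, 0]
m = -0.25, p(m) = 1.265625 (+); new bracket [-0.5, -0.25]
m = -0.375, p(m) = 0.169922 (+); new bracket [-0.5, -0.375]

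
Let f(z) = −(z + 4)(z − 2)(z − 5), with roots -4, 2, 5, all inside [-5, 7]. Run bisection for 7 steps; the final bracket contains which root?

f(1) = -20 < 0, so the root lies in [-5, 1]
f(-2) = -56 < 0, so the root lies in [-5, -2]
f(-3.5) = -23.375 < 0, so the root lies in [-5, -3.5]
f(-4.25) = 14.4531 > 0, so the root lies in [-4.25, -3.5]
f(-3.875) = -6.5176 < 0, so the root lies in [-4.25, -3.875]
f(-4.0625) = 3.4338 > 0, so the root lies in [-4.0625, -3.875]
f(-3.96875) = -1.6729 < 0, so the root lies in [-4.0625, -3.96875]

-4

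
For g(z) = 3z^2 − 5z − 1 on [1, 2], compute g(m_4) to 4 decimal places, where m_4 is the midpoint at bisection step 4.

z = 1.5 gives g = -1.75, negative; keep [1.5, 2]
z = 1.75 gives g = -0.5625, negative; keep [1.75, 2]
z = 1.875 gives g = 0.171875, positive; keep [1.75, 1.875]
z = 1.8125 gives g = -0.207, negative; keep [1.8125, 1.875]

-0.2070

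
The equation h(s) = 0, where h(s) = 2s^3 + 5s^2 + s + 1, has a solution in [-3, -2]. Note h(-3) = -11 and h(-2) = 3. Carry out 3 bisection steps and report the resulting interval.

s = -2.5 gives h = -1.5, negative; keep [-2.5, -2]
s = -2.25 gives h = 1.28125, positive; keep [-2.5, -2.25]
s = -2.375 gives h = 0.035156, positive; keep [-2.5, -2.375]

[-2.5, -2.375]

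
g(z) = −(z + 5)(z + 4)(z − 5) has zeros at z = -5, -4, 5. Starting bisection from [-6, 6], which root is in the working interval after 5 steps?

midpoint 0: g = 100 > 0 → [0, 6]
midpoint 3: g = 112 > 0 → [3, 6]
midpoint 4.5: g = 40.375 > 0 → [4.5, 6]
midpoint 5.25: g = -23.7031 < 0 → [4.5, 5.25]
midpoint 4.875: g = 10.9551 > 0 → [4.875, 5.25]

5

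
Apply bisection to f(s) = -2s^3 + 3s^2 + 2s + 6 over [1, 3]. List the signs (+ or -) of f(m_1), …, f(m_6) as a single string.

+-++-+

midpoint 2: f = 6 > 0 → [2, 3]
midpoint 2.5: f = -1.5 < 0 → [2, 2.5]
midpoint 2.25: f = 2.90625 > 0 → [2.25, 2.5]
midpoint 2.375: f = 0.8789 > 0 → [2.375, 2.5]
midpoint 2.4375: f = -0.2651 < 0 → [2.375, 2.4375]
midpoint 2.40625: f = 0.3181 > 0 → [2.40625, 2.4375]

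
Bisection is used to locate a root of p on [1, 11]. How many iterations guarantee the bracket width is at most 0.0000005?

25

Width after n steps is 10/2^n. Need 2^n ≥ 10/0.0000005 = 20000000.
2^24 = 16777216 < 20000000 ≤ 2^25 = 33554432, so n = 25.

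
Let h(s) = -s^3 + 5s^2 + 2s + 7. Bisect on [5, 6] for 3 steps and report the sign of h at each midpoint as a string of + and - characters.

+--

m = 5.5, h(m) = 2.875 (+); new bracket [5.5, 6]
m = 5.75, h(m) = -6.296875 (−); new bracket [5.5, 5.75]
m = 5.625, h(m) = -1.525391 (−); new bracket [5.5, 5.625]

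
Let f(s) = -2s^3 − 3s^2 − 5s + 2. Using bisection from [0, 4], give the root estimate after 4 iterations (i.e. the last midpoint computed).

m = 2, f(m) = -36 (−); new bracket [0, 2]
m = 1, f(m) = -8 (−); new bracket [0, 1]
m = 0.5, f(m) = -1.5 (−); new bracket [0, 0.5]
m = 0.25, f(m) = 0.5312 (+); new bracket [0.25, 0.5]

0.25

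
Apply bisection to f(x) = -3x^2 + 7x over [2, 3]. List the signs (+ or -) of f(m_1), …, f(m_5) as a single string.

midpoint 2.5: f = -1.25 < 0 → [2, 2.5]
midpoint 2.25: f = 0.5625 > 0 → [2.25, 2.5]
midpoint 2.375: f = -0.296875 < 0 → [2.25, 2.375]
midpoint 2.3125: f = 0.1445 > 0 → [2.3125, 2.375]
midpoint 2.34375: f = -0.0732 < 0 → [2.3125, 2.34375]

-+-+-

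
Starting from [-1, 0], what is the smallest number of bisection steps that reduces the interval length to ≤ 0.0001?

14

Width after n steps is 1/2^n. Need 2^n ≥ 1/0.0001 = 10000.
2^13 = 8192 < 10000 ≤ 2^14 = 16384, so n = 14.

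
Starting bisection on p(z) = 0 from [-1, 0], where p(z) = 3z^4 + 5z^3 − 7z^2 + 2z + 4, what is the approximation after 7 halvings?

p(-0.5) = 0.8125 > 0, so the root lies in [-1, -0.5]
p(-0.75) = -2.597656 < 0, so the root lies in [-0.75, -0.5]
p(-0.625) = -0.747314 < 0, so the root lies in [-0.625, -0.5]
p(-0.5625) = 0.0706 > 0, so the root lies in [-0.625, -0.5625]
p(-0.59375) = -0.329 < 0, so the root lies in [-0.59375, -0.5625]
p(-0.578125) = -0.1269 < 0, so the root lies in [-0.578125, -0.5625]
p(-0.5703125) = -0.0275 < 0, so the root lies in [-0.5703125, -0.5625]

-0.5703125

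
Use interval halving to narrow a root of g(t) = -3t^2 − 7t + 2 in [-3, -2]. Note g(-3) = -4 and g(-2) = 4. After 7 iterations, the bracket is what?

g(-2.5) = 0.75 > 0, so the root lies in [-3, -2.5]
g(-2.75) = -1.4375 < 0, so the root lies in [-2.75, -2.5]
g(-2.625) = -0.296875 < 0, so the root lies in [-2.625, -2.5]
g(-2.5625) = 0.2383 > 0, so the root lies in [-2.625, -2.5625]
g(-2.59375) = -0.0264 < 0, so the root lies in [-2.59375, -2.5625]
g(-2.578125) = 0.1067 > 0, so the root lies in [-2.59375, -2.578125]
g(-2.5859375) = 0.0403 > 0, so the root lies in [-2.59375, -2.5859375]

[-2.59375, -2.5859375]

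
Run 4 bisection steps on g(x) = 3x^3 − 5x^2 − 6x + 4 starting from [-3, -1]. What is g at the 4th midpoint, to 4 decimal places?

x = -2 gives g = -28, negative; keep [-2, -1]
x = -1.5 gives g = -8.375, negative; keep [-1.5, -1]
x = -1.25 gives g = -2.171875, negative; keep [-1.25, -1]
x = -1.125 gives g = 0.1504, positive; keep [-1.25, -1.125]

0.1504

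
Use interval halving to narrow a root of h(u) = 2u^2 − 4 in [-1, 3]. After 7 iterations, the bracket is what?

midpoint 1: h = -2 < 0 → [1, 3]
midpoint 2: h = 4 > 0 → [1, 2]
midpoint 1.5: h = 0.5 > 0 → [1, 1.5]
midpoint 1.25: h = -0.875 < 0 → [1.25, 1.5]
midpoint 1.375: h = -0.2188 < 0 → [1.375, 1.5]
midpoint 1.4375: h = 0.1328 > 0 → [1.375, 1.4375]
midpoint 1.40625: h = -0.0449 < 0 → [1.40625, 1.4375]

[1.40625, 1.4375]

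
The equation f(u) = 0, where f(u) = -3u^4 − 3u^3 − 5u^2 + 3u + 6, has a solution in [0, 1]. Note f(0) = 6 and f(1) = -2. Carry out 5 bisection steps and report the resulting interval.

[0.90625, 0.9375]

f(0.5) = 5.6875 > 0, so the root lies in [0.5, 1]
f(0.75) = 3.222656 > 0, so the root lies in [0.75, 1]
f(0.875) = 1.028564 > 0, so the root lies in [0.875, 1]
f(0.9375) = -0.3714 < 0, so the root lies in [0.875, 0.9375]
f(0.90625) = 0.3559 > 0, so the root lies in [0.90625, 0.9375]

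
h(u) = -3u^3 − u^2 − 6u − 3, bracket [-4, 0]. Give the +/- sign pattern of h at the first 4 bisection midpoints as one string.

m = -2, h(m) = 29 (+); new bracket [-2, 0]
m = -1, h(m) = 5 (+); new bracket [-1, 0]
m = -0.5, h(m) = 0.125 (+); new bracket [-0.5, 0]
m = -0.25, h(m) = -1.5156 (−); new bracket [-0.5, -0.25]

+++-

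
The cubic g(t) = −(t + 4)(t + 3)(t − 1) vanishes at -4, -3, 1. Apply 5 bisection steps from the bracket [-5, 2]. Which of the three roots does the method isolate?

1

g(-1.5) = 9.375 > 0, so the root lies in [-1.5, 2]
g(0.25) = 10.359375 > 0, so the root lies in [0.25, 2]
g(1.125) = -2.642578 < 0, so the root lies in [0.25, 1.125]
g(0.6875) = 5.4016 > 0, so the root lies in [0.6875, 1.125]
g(0.90625) = 1.7967 > 0, so the root lies in [0.90625, 1.125]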